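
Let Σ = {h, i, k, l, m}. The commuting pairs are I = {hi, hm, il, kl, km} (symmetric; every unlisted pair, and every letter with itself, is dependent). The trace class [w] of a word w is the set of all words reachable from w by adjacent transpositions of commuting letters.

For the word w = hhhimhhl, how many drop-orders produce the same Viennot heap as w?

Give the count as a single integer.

piece 0:h — minimal
piece 1:h rests on {0:h}
piece 2:h rests on {1:h}
piece 3:i — minimal
piece 4:m rests on {3:i}
piece 5:h rests on {2:h}
piece 6:h rests on {5:h}
piece 7:l rests on {4:m, 6:h}
minimal pieces: {0:h, 3:i}
ways to finish when only these pieces remain (= sum over removing one remaining piece with nothing left below it):
  1 left: {7}→1
  2 left: {4,7}→1  {6,7}→1
  3 left: {3,4,7}→1  {4,6,7}→2  {5,6,7}→1
  4 left: {2,5,6,7}→1  {3,4,6,7}→3  {4,5,6,7}→3
  5 left: {1,2,5,6,7}→1  {2,4,5,6,7}→4  {3,4,5,6,7}→6
  6 left: {0,1,2,5,6,7}→1  {1,2,4,5,6,7}→5  {2,3,4,5,6,7}→10
  placing 0:h first → 15 extensions
  placing 3:i first → 6 extensions
total linear extensions = 21

21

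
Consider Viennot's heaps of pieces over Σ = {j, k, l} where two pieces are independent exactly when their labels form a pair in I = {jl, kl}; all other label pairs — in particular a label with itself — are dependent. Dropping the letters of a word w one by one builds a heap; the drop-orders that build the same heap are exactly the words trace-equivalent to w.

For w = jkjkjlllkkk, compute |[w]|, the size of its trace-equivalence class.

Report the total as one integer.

165

0(j) covers ∅
1(k) covers 0:j
2(j) covers 1:k
3(k) covers 2:j
4(j) covers 3:k
5(l) covers ∅
6(l) covers 5:l
7(l) covers 6:l
8(k) covers 4:j
9(k) covers 8:k
10(k) covers 9:k
floor of heap: 0:j, 5:l
completions by unplaced set U, small U first (add the entries for U minus each lowest piece of U):
  |U|=1: {7}:1  {10}:1
  |U|=2: {6,7}:1  {7,10}:2  {9,10}:1
  |U|=3: {5,6,7}:1  {6,7,10}:3  {7,9,10}:3  {8,9,10}:1
  |U|=4: {4,8,9,10}:1  {5,6,7,10}:4  {6,7,9,10}:6  {7,8,9,10}:4
  |U|=5: {3,4,8,9,10}:1  {4,7,8,9,10}:5  {5,6,7,9,10}:10  {6,7,8,9,10}:10
  |U|=6: {2,3,4,8,9,10}:1  {3,4,7,8,9,10}:6  {4,6,7,8,9,10}:15  {5,6,7,8,9,10}:20
  |U|=7: {1,2,3,4,8,9,10}:1  {2,3,4,7,8,9,10}:7  {3,4,6,7,8,9,10}:21  {4,5,6,7,8,9,10}:35
  |U|=8: {0,1,2,3,4,8,9,10}:1  {1,2,3,4,7,8,9,10}:8  {2,3,4,6,7,8,9,10}:28  {3,4,5,6,7,8,9,10}:56
  |U|=9: {0,1,2,3,4,7,8,9,10}:9  {1,2,3,4,6,7,8,9,10}:36  {2,3,4,5,6,7,8,9,10}:84
  start at 0(j): 120
  start at 5(l): 45
sum over floor = 165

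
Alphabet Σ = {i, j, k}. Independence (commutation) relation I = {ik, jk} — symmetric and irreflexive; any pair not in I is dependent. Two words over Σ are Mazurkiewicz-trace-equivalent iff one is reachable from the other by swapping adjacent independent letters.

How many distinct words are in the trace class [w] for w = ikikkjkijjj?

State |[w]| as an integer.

330

drop 0:i onto floor
drop 1:k onto floor
drop 2:i onto {0:i}
drop 3:k onto {1:k}
drop 4:k onto {3:k}
drop 5:j onto {2:i}
drop 6:k onto {4:k}
drop 7:i onto {5:j}
drop 8:j onto {7:i}
drop 9:j onto {8:j}
drop 10:j onto {9:j}
ground layer = {0:i, 1:k}
drop-orders for the pieces not yet dropped (sum over which currently-grounded one goes next):
  1 to go: {6} 1  {10} 1
  2 to go: {4,6} 1  {6,10} 2  {9,10} 1
  3 to go: {3,4,6} 1  {4,6,10} 3  {6,9,10} 3  {8,9,10} 1
  4 to go: {1,3,4,6} 1  {3,4,6,10} 4  {4,6,9,10} 6  {6,8,9,10} 4  {7,8,9,10} 1
  5 to go: {1,3,4,6,10} 5  {3,4,6,9,10} 10  {4,6,8,9,10} 10  {5,7,8,9,10} 1  {6,7,8,9,10} 5
  6 to go: {1,3,4,6,9,10} 15  {2,5,7,8,9,10} 1  {3,4,6,8,9,10} 20  {4,6,7,8,9,10} 15  {5,6,7,8,9,10} 6
  7 to go: {0,2,5,7,8,9,10} 1  {1,3,4,6,8,9,10} 35  {2,5,6,7,8,9,10} 7  {3,4,6,7,8,9,10} 35  {4,5,6,7,8,9,10} 21
  8 to go: {0,2,5,6,7,8,9,10} 8  {1,3,4,6,7,8,9,10} 70  {2,4,5,6,7,8,9,10} 28  {3,4,5,6,7,8,9,10} 56
  9 to go: {0,2,4,5,6,7,8,9,10} 36  {1,3,4,5,6,7,8,9,10} 126  {2,3,4,5,6,7,8,9,10} 84
  if 0:i drops first: 210 orders
  if 1:k drops first: 120 orders
heap linearizations: 330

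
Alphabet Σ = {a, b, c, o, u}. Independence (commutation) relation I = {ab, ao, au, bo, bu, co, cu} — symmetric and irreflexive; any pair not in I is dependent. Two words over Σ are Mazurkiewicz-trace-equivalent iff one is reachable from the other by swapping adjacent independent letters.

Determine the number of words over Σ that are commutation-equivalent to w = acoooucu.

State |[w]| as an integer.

0(a) covers ∅
1(c) covers 0:a
2(o) covers ∅
3(o) covers 2:o
4(o) covers 3:o
5(u) covers 4:o
6(c) covers 1:c
7(u) covers 5:u
floor of heap: 0:a, 2:o
completions by unplaced set U, small U first (add the entries for U minus each lowest piece of U):
  |U|=1: {6}:1  {7}:1
  |U|=2: {1,6}:1  {5,7}:1  {6,7}:2
  |U|=3: {0,1,6}:1  {1,6,7}:3  {4,5,7}:1  {5,6,7}:3
  |U|=4: {0,1,6,7}:4  {1,5,6,7}:6  {3,4,5,7}:1  {4,5,6,7}:4
  |U|=5: {0,1,5,6,7}:10  {1,4,5,6,7}:10  {2,3,4,5,7}:1  {3,4,5,6,7}:5
  |U|=6: {0,1,4,5,6,7}:20  {1,3,4,5,6,7}:15  {2,3,4,5,6,7}:6
  start at 0(a): 21
  start at 2(o): 35
sum over floor = 56

56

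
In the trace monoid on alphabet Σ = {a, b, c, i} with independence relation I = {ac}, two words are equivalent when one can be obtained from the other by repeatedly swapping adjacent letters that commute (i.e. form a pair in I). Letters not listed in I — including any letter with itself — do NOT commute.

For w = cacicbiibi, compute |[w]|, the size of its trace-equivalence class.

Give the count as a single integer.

piece 0:c — minimal
piece 1:a — minimal
piece 2:c rests on {0:c}
piece 3:i rests on {1:a, 2:c}
piece 4:c rests on {3:i}
piece 5:b rests on {4:c}
piece 6:i rests on {5:b}
piece 7:i rests on {6:i}
piece 8:b rests on {7:i}
piece 9:i rests on {8:b}
minimal pieces: {0:c, 1:a}
ways to finish when only these pieces remain (= sum over removing one remaining piece with nothing left below it):
  1 left: {9}→1
  2 left: {8,9}→1
  3 left: {7,8,9}→1
  4 left: {6,7,8,9}→1
  5 left: {5,6,7,8,9}→1
  6 left: {4,5,6,7,8,9}→1
  7 left: {3,4,5,6,7,8,9}→1
  8 left: {1,3,4,5,6,7,8,9}→1  {2,3,4,5,6,7,8,9}→1
  placing 0:c first → 2 extensions
  placing 1:a first → 1 extensions
total linear extensions = 3

3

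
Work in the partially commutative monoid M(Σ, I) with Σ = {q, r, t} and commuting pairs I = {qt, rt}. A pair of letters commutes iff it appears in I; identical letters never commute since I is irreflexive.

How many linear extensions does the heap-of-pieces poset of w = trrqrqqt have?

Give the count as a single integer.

28

#0=t has no predecessor
#1=r has no predecessor
#2=r depends on [1:r]
#3=q depends on [2:r]
#4=r depends on [3:q]
#5=q depends on [4:r]
#6=q depends on [5:q]
#7=t depends on [0:t]
sources: [0:t, 1:r]
N(rest) = Σ N(rest − s) over sources s of rest; N(one piece) = 1:
  size 1 → [6]=1  [7]=1
  size 2 → [0,7]=1  [5,6]=1  [6,7]=2
  size 3 → [0,6,7]=3  [4,5,6]=1  [5,6,7]=3
  size 4 → [0,5,6,7]=6  [3,4,5,6]=1  [4,5,6,7]=4
  size 5 → [0,4,5,6,7]=10  [2,3,4,5,6]=1  [3,4,5,6,7]=5
  size 6 → [0,3,4,5,6,7]=15  [1,2,3,4,5,6]=1  [2,3,4,5,6,7]=6
  first=0(t) contributes 7
  first=1(r) contributes 21
|[w]| = 28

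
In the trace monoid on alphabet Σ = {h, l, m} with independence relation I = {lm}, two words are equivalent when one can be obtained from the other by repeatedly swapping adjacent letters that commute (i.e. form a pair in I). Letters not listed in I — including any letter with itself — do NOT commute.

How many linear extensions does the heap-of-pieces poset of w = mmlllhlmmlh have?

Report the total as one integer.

60

drop 0:m onto floor
drop 1:m onto {0:m}
drop 2:l onto floor
drop 3:l onto {2:l}
drop 4:l onto {3:l}
drop 5:h onto {1:m, 4:l}
drop 6:l onto {5:h}
drop 7:m onto {5:h}
drop 8:m onto {7:m}
drop 9:l onto {6:l}
drop 10:h onto {8:m, 9:l}
ground layer = {0:m, 2:l}
drop-orders for the pieces not yet dropped (sum over which currently-grounded one goes next):
  1 to go: {10} 1
  2 to go: {8,10} 1  {9,10} 1
  3 to go: {6,9,10} 1  {7,8,10} 1  {8,9,10} 2
  4 to go: {6,8,9,10} 3  {7,8,9,10} 3
  5 to go: {6,7,8,9,10} 6
  6 to go: {5,6,7,8,9,10} 6
  7 to go: {1,5,6,7,8,9,10} 6  {4,5,6,7,8,9,10} 6
  8 to go: {0,1,5,6,7,8,9,10} 6  {1,4,5,6,7,8,9,10} 12  {3,4,5,6,7,8,9,10} 6
  9 to go: {0,1,4,5,6,7,8,9,10} 18  {1,3,4,5,6,7,8,9,10} 18  {2,3,4,5,6,7,8,9,10} 6
  if 0:m drops first: 24 orders
  if 2:l drops first: 36 orders
heap linearizations: 60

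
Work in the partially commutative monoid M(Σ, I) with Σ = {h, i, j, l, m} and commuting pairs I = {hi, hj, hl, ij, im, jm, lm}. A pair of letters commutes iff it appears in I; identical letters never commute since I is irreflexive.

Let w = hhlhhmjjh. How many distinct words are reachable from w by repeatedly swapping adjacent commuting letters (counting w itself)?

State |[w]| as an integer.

84

#0=h has no predecessor
#1=h depends on [0:h]
#2=l has no predecessor
#3=h depends on [1:h]
#4=h depends on [3:h]
#5=m depends on [4:h]
#6=j depends on [2:l]
#7=j depends on [6:j]
#8=h depends on [5:m]
sources: [0:h, 2:l]
N(rest) = Σ N(rest − s) over sources s of rest; N(one piece) = 1:
  size 1 → [7]=1  [8]=1
  size 2 → [5,8]=1  [6,7]=1  [7,8]=2
  size 3 → [2,6,7]=1  [4,5,8]=1  [5,7,8]=3  [6,7,8]=3
  size 4 → [2,6,7,8]=4  [3,4,5,8]=1  [4,5,7,8]=4  [5,6,7,8]=6
  size 5 → [1,3,4,5,8]=1  [2,5,6,7,8]=10  [3,4,5,7,8]=5  [4,5,6,7,8]=10
  size 6 → [0,1,3,4,5,8]=1  [1,3,4,5,7,8]=6  [2,4,5,6,7,8]=20  [3,4,5,6,7,8]=15
  size 7 → [0,1,3,4,5,7,8]=7  [1,3,4,5,6,7,8]=21  [2,3,4,5,6,7,8]=35
  first=0(h) contributes 56
  first=2(l) contributes 28
|[w]| = 84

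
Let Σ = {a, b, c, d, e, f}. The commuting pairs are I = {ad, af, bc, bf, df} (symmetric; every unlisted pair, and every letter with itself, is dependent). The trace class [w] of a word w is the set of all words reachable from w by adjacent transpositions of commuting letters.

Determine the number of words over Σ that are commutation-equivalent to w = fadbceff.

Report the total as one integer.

14

piece 0:f — minimal
piece 1:a — minimal
piece 2:d — minimal
piece 3:b rests on {1:a, 2:d}
piece 4:c rests on {0:f, 1:a, 2:d}
piece 5:e rests on {3:b, 4:c}
piece 6:f rests on {5:e}
piece 7:f rests on {6:f}
minimal pieces: {0:f, 1:a, 2:d}
ways to finish when only these pieces remain (= sum over removing one remaining piece with nothing left below it):
  1 left: {7}→1
  2 left: {6,7}→1
  3 left: {5,6,7}→1
  4 left: {3,5,6,7}→1  {4,5,6,7}→1
  5 left: {0,4,5,6,7}→1  {3,4,5,6,7}→2
  6 left: {0,3,4,5,6,7}→3  {1,3,4,5,6,7}→2  {2,3,4,5,6,7}→2
  placing 0:f first → 4 extensions
  placing 1:a first → 5 extensions
  placing 2:d first → 5 extensions
total linear extensions = 14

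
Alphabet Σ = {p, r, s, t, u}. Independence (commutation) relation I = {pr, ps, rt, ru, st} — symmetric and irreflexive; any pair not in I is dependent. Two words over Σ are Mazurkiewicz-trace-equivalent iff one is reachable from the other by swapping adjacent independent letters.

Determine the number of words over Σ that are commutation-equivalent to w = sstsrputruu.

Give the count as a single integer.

181

#0=s has no predecessor
#1=s depends on [0:s]
#2=t has no predecessor
#3=s depends on [1:s]
#4=r depends on [3:s]
#5=p depends on [2:t]
#6=u depends on [3:s, 5:p]
#7=t depends on [6:u]
#8=r depends on [4:r]
#9=u depends on [7:t]
#10=u depends on [9:u]
sources: [0:s, 2:t]
N(rest) = Σ N(rest − s) over sources s of rest; N(one piece) = 1:
  size 1 → [8]=1  [10]=1
  size 2 → [4,8]=1  [8,10]=2  [9,10]=1
  size 3 → [4,8,10]=3  [7,9,10]=1  [8,9,10]=3
  size 4 → [4,8,9,10]=6  [6,7,9,10]=1  [7,8,9,10]=4
  size 5 → [4,7,8,9,10]=10  [5,6,7,9,10]=1  [6,7,8,9,10]=5
  size 6 → [2,5,6,7,9,10]=1  [4,6,7,8,9,10]=15  [5,6,7,8,9,10]=6
  size 7 → [2,5,6,7,8,9,10]=7  [3,4,6,7,8,9,10]=15  [4,5,6,7,8,9,10]=21
  size 8 → [1,3,4,6,7,8,9,10]=15  [2,4,5,6,7,8,9,10]=28  [3,4,5,6,7,8,9,10]=36
  size 9 → [0,1,3,4,6,7,8,9,10]=15  [1,3,4,5,6,7,8,9,10]=51  [2,3,4,5,6,7,8,9,10]=64
  first=0(s) contributes 115
  first=2(t) contributes 66
|[w]| = 181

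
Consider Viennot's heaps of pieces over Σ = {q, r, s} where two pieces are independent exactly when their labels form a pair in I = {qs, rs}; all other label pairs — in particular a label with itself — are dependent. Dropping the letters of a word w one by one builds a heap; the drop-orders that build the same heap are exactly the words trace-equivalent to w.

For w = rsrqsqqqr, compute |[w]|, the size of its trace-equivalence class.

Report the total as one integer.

drop 0:r onto floor
drop 1:s onto floor
drop 2:r onto {0:r}
drop 3:q onto {2:r}
drop 4:s onto {1:s}
drop 5:q onto {3:q}
drop 6:q onto {5:q}
drop 7:q onto {6:q}
drop 8:r onto {7:q}
ground layer = {0:r, 1:s}
drop-orders for the pieces not yet dropped (sum over which currently-grounded one goes next):
  1 to go: {4} 1  {8} 1
  2 to go: {1,4} 1  {4,8} 2  {7,8} 1
  3 to go: {1,4,8} 3  {4,7,8} 3  {6,7,8} 1
  4 to go: {1,4,7,8} 6  {4,6,7,8} 4  {5,6,7,8} 1
  5 to go: {1,4,6,7,8} 10  {3,5,6,7,8} 1  {4,5,6,7,8} 5
  6 to go: {1,4,5,6,7,8} 15  {2,3,5,6,7,8} 1  {3,4,5,6,7,8} 6
  7 to go: {0,2,3,5,6,7,8} 1  {1,3,4,5,6,7,8} 21  {2,3,4,5,6,7,8} 7
  if 0:r drops first: 28 orders
  if 1:s drops first: 8 orders
heap linearizations: 36

36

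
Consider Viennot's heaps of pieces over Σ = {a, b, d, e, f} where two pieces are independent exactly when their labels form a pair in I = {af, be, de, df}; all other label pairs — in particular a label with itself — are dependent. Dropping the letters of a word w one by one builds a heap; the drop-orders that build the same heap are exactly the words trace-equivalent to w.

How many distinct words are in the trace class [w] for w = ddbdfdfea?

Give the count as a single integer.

10

piece 0:d — minimal
piece 1:d rests on {0:d}
piece 2:b rests on {1:d}
piece 3:d rests on {2:b}
piece 4:f rests on {2:b}
piece 5:d rests on {3:d}
piece 6:f rests on {4:f}
piece 7:e rests on {6:f}
piece 8:a rests on {5:d, 7:e}
minimal pieces: {0:d}
ways to finish when only these pieces remain (= sum over removing one remaining piece with nothing left below it):
  1 left: {8}→1
  2 left: {5,8}→1  {7,8}→1
  3 left: {3,5,8}→1  {5,7,8}→2  {6,7,8}→1
  4 left: {3,5,7,8}→3  {4,6,7,8}→1  {5,6,7,8}→3
  5 left: {3,5,6,7,8}→6  {4,5,6,7,8}→4
  6 left: {3,4,5,6,7,8}→10
  7 left: {2,3,4,5,6,7,8}→10
  placing 0:d first → 10 extensions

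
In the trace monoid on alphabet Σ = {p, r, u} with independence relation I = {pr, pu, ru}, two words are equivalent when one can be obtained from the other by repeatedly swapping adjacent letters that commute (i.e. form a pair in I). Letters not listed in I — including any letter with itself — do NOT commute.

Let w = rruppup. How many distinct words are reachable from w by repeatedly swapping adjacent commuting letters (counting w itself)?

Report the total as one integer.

0(r) covers ∅
1(r) covers 0:r
2(u) covers ∅
3(p) covers ∅
4(p) covers 3:p
5(u) covers 2:u
6(p) covers 4:p
floor of heap: 0:r, 2:u, 3:p
completions by unplaced set U, small U first (add the entries for U minus each lowest piece of U):
  |U|=1: {1}:1  {5}:1  {6}:1
  |U|=2: {0,1}:1  {1,5}:2  {1,6}:2  {2,5}:1  {4,6}:1  {5,6}:2
  |U|=3: {0,1,5}:3  {0,1,6}:3  {1,2,5}:3  {1,4,6}:3  {1,5,6}:6  {2,5,6}:3  {3,4,6}:1  {4,5,6}:3
  |U|=4: {0,1,2,5}:6  {0,1,4,6}:6  {0,1,5,6}:12  {1,2,5,6}:12  {1,3,4,6}:4  {1,4,5,6}:12  {2,4,5,6}:6  {3,4,5,6}:4
  |U|=5: {0,1,2,5,6}:30  {0,1,3,4,6}:10  {0,1,4,5,6}:30  {1,2,4,5,6}:30  {1,3,4,5,6}:20  {2,3,4,5,6}:10
  start at 0(r): 60
  start at 2(u): 60
  start at 3(p): 90
sum over floor = 210

210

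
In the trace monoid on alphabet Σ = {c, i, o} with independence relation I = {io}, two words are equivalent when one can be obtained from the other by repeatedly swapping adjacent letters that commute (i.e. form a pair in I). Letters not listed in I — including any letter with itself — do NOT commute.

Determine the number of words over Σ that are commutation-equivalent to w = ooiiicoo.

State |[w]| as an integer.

drop 0:o onto floor
drop 1:o onto {0:o}
drop 2:i onto floor
drop 3:i onto {2:i}
drop 4:i onto {3:i}
drop 5:c onto {1:o, 4:i}
drop 6:o onto {5:c}
drop 7:o onto {6:o}
ground layer = {0:o, 2:i}
drop-orders for the pieces not yet dropped (sum over which currently-grounded one goes next):
  1 to go: {7} 1
  2 to go: {6,7} 1
  3 to go: {5,6,7} 1
  4 to go: {1,5,6,7} 1  {4,5,6,7} 1
  5 to go: {0,1,5,6,7} 1  {1,4,5,6,7} 2  {3,4,5,6,7} 1
  6 to go: {0,1,4,5,6,7} 3  {1,3,4,5,6,7} 3  {2,3,4,5,6,7} 1
  if 0:o drops first: 4 orders
  if 2:i drops first: 6 orders
heap linearizations: 10

10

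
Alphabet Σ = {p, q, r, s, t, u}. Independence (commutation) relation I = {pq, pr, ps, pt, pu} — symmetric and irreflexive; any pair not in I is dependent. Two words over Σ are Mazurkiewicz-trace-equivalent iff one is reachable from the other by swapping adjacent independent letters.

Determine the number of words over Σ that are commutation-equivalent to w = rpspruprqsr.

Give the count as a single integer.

#0=r has no predecessor
#1=p has no predecessor
#2=s depends on [0:r]
#3=p depends on [1:p]
#4=r depends on [2:s]
#5=u depends on [4:r]
#6=p depends on [3:p]
#7=r depends on [5:u]
#8=q depends on [7:r]
#9=s depends on [8:q]
#10=r depends on [9:s]
sources: [0:r, 1:p]
N(rest) = Σ N(rest − s) over sources s of rest; N(one piece) = 1:
  size 1 → [6]=1  [10]=1
  size 2 → [3,6]=1  [6,10]=2  [9,10]=1
  size 3 → [1,3,6]=1  [3,6,10]=3  [6,9,10]=3  [8,9,10]=1
  size 4 → [1,3,6,10]=4  [3,6,9,10]=6  [6,8,9,10]=4  [7,8,9,10]=1
  size 5 → [1,3,6,9,10]=10  [3,6,8,9,10]=10  [5,7,8,9,10]=1  [6,7,8,9,10]=5
  size 6 → [1,3,6,8,9,10]=20  [3,6,7,8,9,10]=15  [4,5,7,8,9,10]=1  [5,6,7,8,9,10]=6
  size 7 → [1,3,6,7,8,9,10]=35  [2,4,5,7,8,9,10]=1  [3,5,6,7,8,9,10]=21  [4,5,6,7,8,9,10]=7
  size 8 → [0,2,4,5,7,8,9,10]=1  [1,3,5,6,7,8,9,10]=56  [2,4,5,6,7,8,9,10]=8  [3,4,5,6,7,8,9,10]=28
  size 9 → [0,2,4,5,6,7,8,9,10]=9  [1,3,4,5,6,7,8,9,10]=84  [2,3,4,5,6,7,8,9,10]=36
  first=0(r) contributes 120
  first=1(p) contributes 45
|[w]| = 165

165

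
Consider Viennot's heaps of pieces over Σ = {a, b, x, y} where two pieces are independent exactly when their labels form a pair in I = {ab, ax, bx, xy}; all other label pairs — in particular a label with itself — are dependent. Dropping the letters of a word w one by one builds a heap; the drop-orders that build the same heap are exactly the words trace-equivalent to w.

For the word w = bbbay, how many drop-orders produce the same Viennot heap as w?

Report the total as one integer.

4

drop 0:b onto floor
drop 1:b onto {0:b}
drop 2:b onto {1:b}
drop 3:a onto floor
drop 4:y onto {2:b, 3:a}
ground layer = {0:b, 3:a}
drop-orders for the pieces not yet dropped (sum over which currently-grounded one goes next):
  1 to go: {4} 1
  2 to go: {2,4} 1  {3,4} 1
  3 to go: {1,2,4} 1  {2,3,4} 2
  if 0:b drops first: 3 orders
  if 3:a drops first: 1 orders
heap linearizations: 4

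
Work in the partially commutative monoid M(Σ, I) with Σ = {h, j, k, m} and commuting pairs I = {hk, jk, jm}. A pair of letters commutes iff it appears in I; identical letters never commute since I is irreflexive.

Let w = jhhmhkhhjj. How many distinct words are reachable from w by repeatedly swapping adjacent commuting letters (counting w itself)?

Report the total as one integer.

6

piece 0:j — minimal
piece 1:h rests on {0:j}
piece 2:h rests on {1:h}
piece 3:m rests on {2:h}
piece 4:h rests on {3:m}
piece 5:k rests on {3:m}
piece 6:h rests on {4:h}
piece 7:h rests on {6:h}
piece 8:j rests on {7:h}
piece 9:j rests on {8:j}
minimal pieces: {0:j}
ways to finish when only these pieces remain (= sum over removing one remaining piece with nothing left below it):
  1 left: {5}→1  {9}→1
  2 left: {5,9}→2  {8,9}→1
  3 left: {5,8,9}→3  {7,8,9}→1
  4 left: {5,7,8,9}→4  {6,7,8,9}→1
  5 left: {4,6,7,8,9}→1  {5,6,7,8,9}→5
  6 left: {4,5,6,7,8,9}→6
  7 left: {3,4,5,6,7,8,9}→6
  8 left: {2,3,4,5,6,7,8,9}→6
  placing 0:j first → 6 extensions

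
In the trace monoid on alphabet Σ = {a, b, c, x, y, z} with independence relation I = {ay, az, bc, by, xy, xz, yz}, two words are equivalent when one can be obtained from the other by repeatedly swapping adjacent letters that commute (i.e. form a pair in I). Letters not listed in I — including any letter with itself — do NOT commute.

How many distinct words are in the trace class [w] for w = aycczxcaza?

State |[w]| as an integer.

piece 0:a — minimal
piece 1:y — minimal
piece 2:c rests on {0:a, 1:y}
piece 3:c rests on {2:c}
piece 4:z rests on {3:c}
piece 5:x rests on {3:c}
piece 6:c rests on {4:z, 5:x}
piece 7:a rests on {6:c}
piece 8:z rests on {6:c}
piece 9:a rests on {7:a}
minimal pieces: {0:a, 1:y}
ways to finish when only these pieces remain (= sum over removing one remaining piece with nothing left below it):
  1 left: {8}→1  {9}→1
  2 left: {7,9}→1  {8,9}→2
  3 left: {7,8,9}→3
  4 left: {6,7,8,9}→3
  5 left: {4,6,7,8,9}→3  {5,6,7,8,9}→3
  6 left: {4,5,6,7,8,9}→6
  7 left: {3,4,5,6,7,8,9}→6
  8 left: {2,3,4,5,6,7,8,9}→6
  placing 0:a first → 6 extensions
  placing 1:y first → 6 extensions
total linear extensions = 12

12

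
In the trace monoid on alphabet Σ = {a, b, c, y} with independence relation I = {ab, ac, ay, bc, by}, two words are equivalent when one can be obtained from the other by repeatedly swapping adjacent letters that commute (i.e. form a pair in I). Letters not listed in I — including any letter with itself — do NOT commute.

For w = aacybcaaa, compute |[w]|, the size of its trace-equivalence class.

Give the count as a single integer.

504

drop 0:a onto floor
drop 1:a onto {0:a}
drop 2:c onto floor
drop 3:y onto {2:c}
drop 4:b onto floor
drop 5:c onto {3:y}
drop 6:a onto {1:a}
drop 7:a onto {6:a}
drop 8:a onto {7:a}
ground layer = {0:a, 2:c, 4:b}
drop-orders for the pieces not yet dropped (sum over which currently-grounded one goes next):
  1 to go: {4} 1  {5} 1  {8} 1
  2 to go: {3,5} 1  {4,5} 2  {4,8} 2  {5,8} 2  {7,8} 1
  3 to go: {2,3,5} 1  {3,4,5} 3  {3,5,8} 3  {4,5,8} 6  {4,7,8} 3  {5,7,8} 3  {6,7,8} 1
  4 to go: {1,6,7,8} 1  {2,3,4,5} 4  {2,3,5,8} 4  {3,4,5,8} 12  {3,5,7,8} 6  {4,5,7,8} 12  {4,6,7,8} 4  {5,6,7,8} 4
  5 to go: {0,1,6,7,8} 1  {1,4,6,7,8} 5  {1,5,6,7,8} 5  {2,3,4,5,8} 20  {2,3,5,7,8} 10  {3,4,5,7,8} 30  {3,5,6,7,8} 10  {4,5,6,7,8} 20
  6 to go: {0,1,4,6,7,8} 6  {0,1,5,6,7,8} 6  {1,3,5,6,7,8} 15  {1,4,5,6,7,8} 30  {2,3,4,5,7,8} 60  {2,3,5,6,7,8} 20  {3,4,5,6,7,8} 60
  7 to go: {0,1,3,5,6,7,8} 21  {0,1,4,5,6,7,8} 42  {1,2,3,5,6,7,8} 35  {1,3,4,5,6,7,8} 105  {2,3,4,5,6,7,8} 140
  if 0:a drops first: 280 orders
  if 2:c drops first: 168 orders
  if 4:b drops first: 56 orders
heap linearizations: 504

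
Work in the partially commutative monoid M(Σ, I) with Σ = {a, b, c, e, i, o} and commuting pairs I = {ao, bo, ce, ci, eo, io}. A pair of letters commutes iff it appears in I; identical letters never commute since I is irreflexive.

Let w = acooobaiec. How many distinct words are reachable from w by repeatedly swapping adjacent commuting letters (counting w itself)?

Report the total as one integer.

65

piece 0:a — minimal
piece 1:c rests on {0:a}
piece 2:o rests on {1:c}
piece 3:o rests on {2:o}
piece 4:o rests on {3:o}
piece 5:b rests on {1:c}
piece 6:a rests on {5:b}
piece 7:i rests on {6:a}
piece 8:e rests on {7:i}
piece 9:c rests on {4:o, 6:a}
minimal pieces: {0:a}
ways to finish when only these pieces remain (= sum over removing one remaining piece with nothing left below it):
  1 left: {8}→1  {9}→1
  2 left: {4,9}→1  {7,8}→1  {8,9}→2
  3 left: {3,4,9}→1  {4,8,9}→3  {7,8,9}→3
  4 left: {2,3,4,9}→1  {3,4,8,9}→4  {4,7,8,9}→6  {6,7,8,9}→3
  5 left: {2,3,4,8,9}→5  {3,4,7,8,9}→10  {4,6,7,8,9}→9  {5,6,7,8,9}→3
  6 left: {2,3,4,7,8,9}→15  {3,4,6,7,8,9}→19  {4,5,6,7,8,9}→12
  7 left: {2,3,4,6,7,8,9}→34  {3,4,5,6,7,8,9}→31
  8 left: {2,3,4,5,6,7,8,9}→65
  placing 0:a first → 65 extensions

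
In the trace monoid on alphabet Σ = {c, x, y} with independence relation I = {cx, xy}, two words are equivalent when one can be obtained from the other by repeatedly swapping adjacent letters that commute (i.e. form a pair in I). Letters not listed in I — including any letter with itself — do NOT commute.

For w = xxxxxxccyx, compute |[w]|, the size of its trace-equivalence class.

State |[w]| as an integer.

120

piece 0:x — minimal
piece 1:x rests on {0:x}
piece 2:x rests on {1:x}
piece 3:x rests on {2:x}
piece 4:x rests on {3:x}
piece 5:x rests on {4:x}
piece 6:c — minimal
piece 7:c rests on {6:c}
piece 8:y rests on {7:c}
piece 9:x rests on {5:x}
minimal pieces: {0:x, 6:c}
ways to finish when only these pieces remain (= sum over removing one remaining piece with nothing left below it):
  1 left: {8}→1  {9}→1
  2 left: {5,9}→1  {7,8}→1  {8,9}→2
  3 left: {4,5,9}→1  {5,8,9}→3  {6,7,8}→1  {7,8,9}→3
  4 left: {3,4,5,9}→1  {4,5,8,9}→4  {5,7,8,9}→6  {6,7,8,9}→4
  5 left: {2,3,4,5,9}→1  {3,4,5,8,9}→5  {4,5,7,8,9}→10  {5,6,7,8,9}→10
  6 left: {1,2,3,4,5,9}→1  {2,3,4,5,8,9}→6  {3,4,5,7,8,9}→15  {4,5,6,7,8,9}→20
  7 left: {0,1,2,3,4,5,9}→1  {1,2,3,4,5,8,9}→7  {2,3,4,5,7,8,9}→21  {3,4,5,6,7,8,9}→35
  8 left: {0,1,2,3,4,5,8,9}→8  {1,2,3,4,5,7,8,9}→28  {2,3,4,5,6,7,8,9}→56
  placing 0:x first → 84 extensions
  placing 6:c first → 36 extensions
total linear extensions = 120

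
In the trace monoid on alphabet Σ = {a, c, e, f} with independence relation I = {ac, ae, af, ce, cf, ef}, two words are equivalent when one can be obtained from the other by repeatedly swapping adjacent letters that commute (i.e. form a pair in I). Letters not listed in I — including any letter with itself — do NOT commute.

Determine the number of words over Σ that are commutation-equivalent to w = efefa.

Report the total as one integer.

0(e) covers ∅
1(f) covers ∅
2(e) covers 0:e
3(f) covers 1:f
4(a) covers ∅
floor of heap: 0:e, 1:f, 4:a
completions by unplaced set U, small U first (add the entries for U minus each lowest piece of U):
  |U|=1: {2}:1  {3}:1  {4}:1
  |U|=2: {0,2}:1  {1,3}:1  {2,3}:2  {2,4}:2  {3,4}:2
  |U|=3: {0,2,3}:3  {0,2,4}:3  {1,2,3}:3  {1,3,4}:3  {2,3,4}:6
  start at 0(e): 12
  start at 1(f): 12
  start at 4(a): 6
sum over floor = 30

30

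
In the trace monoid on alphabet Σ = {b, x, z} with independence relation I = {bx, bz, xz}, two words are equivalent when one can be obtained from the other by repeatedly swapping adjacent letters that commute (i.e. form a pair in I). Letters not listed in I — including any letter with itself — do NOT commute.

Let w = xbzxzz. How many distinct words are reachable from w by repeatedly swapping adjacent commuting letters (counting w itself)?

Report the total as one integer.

60

drop 0:x onto floor
drop 1:b onto floor
drop 2:z onto floor
drop 3:x onto {0:x}
drop 4:z onto {2:z}
drop 5:z onto {4:z}
ground layer = {0:x, 1:b, 2:z}
drop-orders for the pieces not yet dropped (sum over which currently-grounded one goes next):
  1 to go: {1} 1  {3} 1  {5} 1
  2 to go: {0,3} 1  {1,3} 2  {1,5} 2  {3,5} 2  {4,5} 1
  3 to go: {0,1,3} 3  {0,3,5} 3  {1,3,5} 6  {1,4,5} 3  {2,4,5} 1  {3,4,5} 3
  4 to go: {0,1,3,5} 12  {0,3,4,5} 6  {1,2,4,5} 4  {1,3,4,5} 12  {2,3,4,5} 4
  if 0:x drops first: 20 orders
  if 1:b drops first: 10 orders
  if 2:z drops first: 30 orders
heap linearizations: 60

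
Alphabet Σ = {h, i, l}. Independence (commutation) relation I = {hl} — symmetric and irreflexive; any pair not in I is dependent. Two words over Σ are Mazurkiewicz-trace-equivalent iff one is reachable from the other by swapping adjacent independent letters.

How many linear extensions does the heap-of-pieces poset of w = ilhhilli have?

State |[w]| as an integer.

3

0(i) covers ∅
1(l) covers 0:i
2(h) covers 0:i
3(h) covers 2:h
4(i) covers 1:l, 3:h
5(l) covers 4:i
6(l) covers 5:l
7(i) covers 6:l
floor of heap: 0:i
completions by unplaced set U, small U first (add the entries for U minus each lowest piece of U):
  |U|=1: {7}:1
  |U|=2: {6,7}:1
  |U|=3: {5,6,7}:1
  |U|=4: {4,5,6,7}:1
  |U|=5: {1,4,5,6,7}:1  {3,4,5,6,7}:1
  |U|=6: {1,3,4,5,6,7}:2  {2,3,4,5,6,7}:1
  start at 0(i): 3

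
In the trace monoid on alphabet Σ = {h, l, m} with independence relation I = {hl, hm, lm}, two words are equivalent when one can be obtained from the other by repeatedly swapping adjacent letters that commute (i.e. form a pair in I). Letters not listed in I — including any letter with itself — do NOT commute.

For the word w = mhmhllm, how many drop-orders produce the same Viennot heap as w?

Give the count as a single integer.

210

piece 0:m — minimal
piece 1:h — minimal
piece 2:m rests on {0:m}
piece 3:h rests on {1:h}
piece 4:l — minimal
piece 5:l rests on {4:l}
piece 6:m rests on {2:m}
minimal pieces: {0:m, 1:h, 4:l}
ways to finish when only these pieces remain (= sum over removing one remaining piece with nothing left below it):
  1 left: {3}→1  {5}→1  {6}→1
  2 left: {1,3}→1  {2,6}→1  {3,5}→2  {3,6}→2  {4,5}→1  {5,6}→2
  3 left: {0,2,6}→1  {1,3,5}→3  {1,3,6}→3  {2,3,6}→3  {2,5,6}→3  {3,4,5}→3  {3,5,6}→6  {4,5,6}→3
  4 left: {0,2,3,6}→4  {0,2,5,6}→4  {1,2,3,6}→6  {1,3,4,5}→6  {1,3,5,6}→12  {2,3,5,6}→12  {2,4,5,6}→6  {3,4,5,6}→12
  5 left: {0,1,2,3,6}→10  {0,2,3,5,6}→20  {0,2,4,5,6}→10  {1,2,3,5,6}→30  {1,3,4,5,6}→30  {2,3,4,5,6}→30
  placing 0:m first → 90 extensions
  placing 1:h first → 60 extensions
  placing 4:l first → 60 extensions
total linear extensions = 210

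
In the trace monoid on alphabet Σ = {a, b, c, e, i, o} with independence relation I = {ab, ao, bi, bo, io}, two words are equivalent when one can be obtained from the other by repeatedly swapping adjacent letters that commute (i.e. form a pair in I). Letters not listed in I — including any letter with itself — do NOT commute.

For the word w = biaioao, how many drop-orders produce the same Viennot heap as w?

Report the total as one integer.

#0=b has no predecessor
#1=i has no predecessor
#2=a depends on [1:i]
#3=i depends on [2:a]
#4=o has no predecessor
#5=a depends on [3:i]
#6=o depends on [4:o]
sources: [0:b, 1:i, 4:o]
N(rest) = Σ N(rest − s) over sources s of rest; N(one piece) = 1:
  size 1 → [0]=1  [5]=1  [6]=1
  size 2 → [0,5]=2  [0,6]=2  [3,5]=1  [4,6]=1  [5,6]=2
  size 3 → [0,3,5]=3  [0,4,6]=3  [0,5,6]=6  [2,3,5]=1  [3,5,6]=3  [4,5,6]=3
  size 4 → [0,2,3,5]=4  [0,3,5,6]=12  [0,4,5,6]=12  [1,2,3,5]=1  [2,3,5,6]=4  [3,4,5,6]=6
  size 5 → [0,1,2,3,5]=5  [0,2,3,5,6]=20  [0,3,4,5,6]=30  [1,2,3,5,6]=5  [2,3,4,5,6]=10
  first=0(b) contributes 15
  first=1(i) contributes 60
  first=4(o) contributes 30
|[w]| = 105

105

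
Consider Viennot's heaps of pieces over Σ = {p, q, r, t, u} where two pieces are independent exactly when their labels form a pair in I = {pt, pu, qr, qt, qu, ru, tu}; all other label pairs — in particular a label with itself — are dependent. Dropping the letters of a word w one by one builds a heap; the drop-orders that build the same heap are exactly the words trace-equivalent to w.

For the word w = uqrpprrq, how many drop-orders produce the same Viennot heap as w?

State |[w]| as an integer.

48

0(u) covers ∅
1(q) covers ∅
2(r) covers ∅
3(p) covers 1:q, 2:r
4(p) covers 3:p
5(r) covers 4:p
6(r) covers 5:r
7(q) covers 4:p
floor of heap: 0:u, 1:q, 2:r
completions by unplaced set U, small U first (add the entries for U minus each lowest piece of U):
  |U|=1: {0}:1  {6}:1  {7}:1
  |U|=2: {0,6}:2  {0,7}:2  {5,6}:1  {6,7}:2
  |U|=3: {0,5,6}:3  {0,6,7}:6  {5,6,7}:3
  |U|=4: {0,5,6,7}:12  {4,5,6,7}:3
  |U|=5: {0,4,5,6,7}:15  {3,4,5,6,7}:3
  |U|=6: {0,3,4,5,6,7}:18  {1,3,4,5,6,7}:3  {2,3,4,5,6,7}:3
  start at 0(u): 6
  start at 1(q): 21
  start at 2(r): 21
sum over floor = 48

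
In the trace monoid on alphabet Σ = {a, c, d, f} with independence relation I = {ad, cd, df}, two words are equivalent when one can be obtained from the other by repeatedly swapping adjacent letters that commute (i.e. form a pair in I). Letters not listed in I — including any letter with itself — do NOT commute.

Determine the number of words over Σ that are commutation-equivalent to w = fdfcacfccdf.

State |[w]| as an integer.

piece 0:f — minimal
piece 1:d — minimal
piece 2:f rests on {0:f}
piece 3:c rests on {2:f}
piece 4:a rests on {3:c}
piece 5:c rests on {4:a}
piece 6:f rests on {5:c}
piece 7:c rests on {6:f}
piece 8:c rests on {7:c}
piece 9:d rests on {1:d}
piece 10:f rests on {8:c}
minimal pieces: {0:f, 1:d}
ways to finish when only these pieces remain (= sum over removing one remaining piece with nothing left below it):
  1 left: {9}→1  {10}→1
  2 left: {1,9}→1  {8,10}→1  {9,10}→2
  3 left: {1,9,10}→3  {7,8,10}→1  {8,9,10}→3
  4 left: {1,8,9,10}→6  {6,7,8,10}→1  {7,8,9,10}→4
  5 left: {1,7,8,9,10}→10  {5,6,7,8,10}→1  {6,7,8,9,10}→5
  6 left: {1,6,7,8,9,10}→15  {4,5,6,7,8,10}→1  {5,6,7,8,9,10}→6
  7 left: {1,5,6,7,8,9,10}→21  {3,4,5,6,7,8,10}→1  {4,5,6,7,8,9,10}→7
  8 left: {1,4,5,6,7,8,9,10}→28  {2,3,4,5,6,7,8,10}→1  {3,4,5,6,7,8,9,10}→8
  9 left: {0,2,3,4,5,6,7,8,10}→1  {1,3,4,5,6,7,8,9,10}→36  {2,3,4,5,6,7,8,9,10}→9
  placing 0:f first → 45 extensions
  placing 1:d first → 10 extensions
total linear extensions = 55

55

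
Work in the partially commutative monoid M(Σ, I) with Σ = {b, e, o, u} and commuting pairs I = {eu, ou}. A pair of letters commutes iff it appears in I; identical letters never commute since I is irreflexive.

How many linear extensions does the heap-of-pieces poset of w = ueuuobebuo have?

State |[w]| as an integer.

20

#0=u has no predecessor
#1=e has no predecessor
#2=u depends on [0:u]
#3=u depends on [2:u]
#4=o depends on [1:e]
#5=b depends on [3:u, 4:o]
#6=e depends on [5:b]
#7=b depends on [6:e]
#8=u depends on [7:b]
#9=o depends on [7:b]
sources: [0:u, 1:e]
N(rest) = Σ N(rest − s) over sources s of rest; N(one piece) = 1:
  size 1 → [8]=1  [9]=1
  size 2 → [8,9]=2
  size 3 → [7,8,9]=2
  size 4 → [6,7,8,9]=2
  size 5 → [5,6,7,8,9]=2
  size 6 → [3,5,6,7,8,9]=2  [4,5,6,7,8,9]=2
  size 7 → [1,4,5,6,7,8,9]=2  [2,3,5,6,7,8,9]=2  [3,4,5,6,7,8,9]=4
  size 8 → [0,2,3,5,6,7,8,9]=2  [1,3,4,5,6,7,8,9]=6  [2,3,4,5,6,7,8,9]=6
  first=0(u) contributes 12
  first=1(e) contributes 8
|[w]| = 20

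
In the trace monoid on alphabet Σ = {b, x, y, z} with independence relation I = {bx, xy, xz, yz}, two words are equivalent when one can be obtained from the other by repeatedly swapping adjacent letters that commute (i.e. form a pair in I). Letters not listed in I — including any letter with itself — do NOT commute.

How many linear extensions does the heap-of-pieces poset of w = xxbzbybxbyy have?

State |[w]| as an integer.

165

drop 0:x onto floor
drop 1:x onto {0:x}
drop 2:b onto floor
drop 3:z onto {2:b}
drop 4:b onto {3:z}
drop 5:y onto {4:b}
drop 6:b onto {5:y}
drop 7:x onto {1:x}
drop 8:b onto {6:b}
drop 9:y onto {8:b}
drop 10:y onto {9:y}
ground layer = {0:x, 2:b}
drop-orders for the pieces not yet dropped (sum over which currently-grounded one goes next):
  1 to go: {7} 1  {10} 1
  2 to go: {1,7} 1  {7,10} 2  {9,10} 1
  3 to go: {0,1,7} 1  {1,7,10} 3  {7,9,10} 3  {8,9,10} 1
  4 to go: {0,1,7,10} 4  {1,7,9,10} 6  {6,8,9,10} 1  {7,8,9,10} 4
  5 to go: {0,1,7,9,10} 10  {1,7,8,9,10} 10  {5,6,8,9,10} 1  {6,7,8,9,10} 5
  6 to go: {0,1,7,8,9,10} 20  {1,6,7,8,9,10} 15  {4,5,6,8,9,10} 1  {5,6,7,8,9,10} 6
  7 to go: {0,1,6,7,8,9,10} 35  {1,5,6,7,8,9,10} 21  {3,4,5,6,8,9,10} 1  {4,5,6,7,8,9,10} 7
  8 to go: {0,1,5,6,7,8,9,10} 56  {1,4,5,6,7,8,9,10} 28  {2,3,4,5,6,8,9,10} 1  {3,4,5,6,7,8,9,10} 8
  9 to go: {0,1,4,5,6,7,8,9,10} 84  {1,3,4,5,6,7,8,9,10} 36  {2,3,4,5,6,7,8,9,10} 9
  if 0:x drops first: 45 orders
  if 2:b drops first: 120 orders
heap linearizations: 165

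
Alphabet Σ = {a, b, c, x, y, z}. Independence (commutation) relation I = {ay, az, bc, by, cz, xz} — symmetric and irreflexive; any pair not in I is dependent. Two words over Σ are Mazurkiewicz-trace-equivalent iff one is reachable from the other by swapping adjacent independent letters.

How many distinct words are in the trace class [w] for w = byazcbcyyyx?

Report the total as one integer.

piece 0:b — minimal
piece 1:y — minimal
piece 2:a rests on {0:b}
piece 3:z rests on {0:b, 1:y}
piece 4:c rests on {1:y, 2:a}
piece 5:b rests on {2:a, 3:z}
piece 6:c rests on {4:c}
piece 7:y rests on {3:z, 6:c}
piece 8:y rests on {7:y}
piece 9:y rests on {8:y}
piece 10:x rests on {5:b, 9:y}
minimal pieces: {0:b, 1:y}
ways to finish when only these pieces remain (= sum over removing one remaining piece with nothing left below it):
  1 left: {10}→1
  2 left: {5,10}→1  {9,10}→1
  3 left: {5,9,10}→2  {8,9,10}→1
  4 left: {5,8,9,10}→3  {7,8,9,10}→1
  5 left: {5,7,8,9,10}→4  {6,7,8,9,10}→1
  6 left: {3,5,7,8,9,10}→4  {4,6,7,8,9,10}→1  {5,6,7,8,9,10}→5
  7 left: {3,5,6,7,8,9,10}→9  {4,5,6,7,8,9,10}→6
  8 left: {2,4,5,6,7,8,9,10}→6  {3,4,5,6,7,8,9,10}→15
  9 left: {1,3,4,5,6,7,8,9,10}→15  {2,3,4,5,6,7,8,9,10}→21
  placing 0:b first → 36 extensions
  placing 1:y first → 21 extensions
total linear extensions = 57

57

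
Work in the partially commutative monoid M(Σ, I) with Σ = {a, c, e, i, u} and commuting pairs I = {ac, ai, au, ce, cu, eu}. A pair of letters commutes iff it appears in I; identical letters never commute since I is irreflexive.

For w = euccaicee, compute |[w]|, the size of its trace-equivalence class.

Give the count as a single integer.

138

#0=e has no predecessor
#1=u has no predecessor
#2=c has no predecessor
#3=c depends on [2:c]
#4=a depends on [0:e]
#5=i depends on [0:e, 1:u, 3:c]
#6=c depends on [5:i]
#7=e depends on [4:a, 5:i]
#8=e depends on [7:e]
sources: [0:e, 1:u, 2:c]
N(rest) = Σ N(rest − s) over sources s of rest; N(one piece) = 1:
  size 1 → [6]=1  [8]=1
  size 2 → [6,8]=2  [7,8]=1
  size 3 → [4,7,8]=1  [6,7,8]=3
  size 4 → [4,6,7,8]=4  [5,6,7,8]=3
  size 5 → [1,5,6,7,8]=3  [3,5,6,7,8]=3  [4,5,6,7,8]=7
  size 6 → [0,4,5,6,7,8]=7  [1,3,5,6,7,8]=6  [1,4,5,6,7,8]=10  [2,3,5,6,7,8]=3  [3,4,5,6,7,8]=10
  size 7 → [0,1,4,5,6,7,8]=17  [0,3,4,5,6,7,8]=17  [1,2,3,5,6,7,8]=9  [1,3,4,5,6,7,8]=26  [2,3,4,5,6,7,8]=13
  first=0(e) contributes 48
  first=1(u) contributes 30
  first=2(c) contributes 60
|[w]| = 138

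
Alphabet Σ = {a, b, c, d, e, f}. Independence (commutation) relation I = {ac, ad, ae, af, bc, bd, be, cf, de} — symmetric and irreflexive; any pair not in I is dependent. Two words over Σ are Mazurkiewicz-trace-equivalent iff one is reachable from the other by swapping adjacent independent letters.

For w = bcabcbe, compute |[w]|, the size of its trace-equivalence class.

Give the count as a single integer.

35

#0=b has no predecessor
#1=c has no predecessor
#2=a depends on [0:b]
#3=b depends on [2:a]
#4=c depends on [1:c]
#5=b depends on [3:b]
#6=e depends on [4:c]
sources: [0:b, 1:c]
N(rest) = Σ N(rest − s) over sources s of rest; N(one piece) = 1:
  size 1 → [5]=1  [6]=1
  size 2 → [3,5]=1  [4,6]=1  [5,6]=2
  size 3 → [1,4,6]=1  [2,3,5]=1  [3,5,6]=3  [4,5,6]=3
  size 4 → [0,2,3,5]=1  [1,4,5,6]=4  [2,3,5,6]=4  [3,4,5,6]=6
  size 5 → [0,2,3,5,6]=5  [1,3,4,5,6]=10  [2,3,4,5,6]=10
  first=0(b) contributes 20
  first=1(c) contributes 15
|[w]| = 35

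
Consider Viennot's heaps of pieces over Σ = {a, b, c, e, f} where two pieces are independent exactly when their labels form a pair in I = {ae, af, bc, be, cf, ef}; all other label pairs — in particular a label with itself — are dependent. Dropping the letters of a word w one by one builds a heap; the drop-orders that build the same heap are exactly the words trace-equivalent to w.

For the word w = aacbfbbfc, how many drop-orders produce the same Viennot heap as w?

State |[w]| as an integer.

21

#0=a has no predecessor
#1=a depends on [0:a]
#2=c depends on [1:a]
#3=b depends on [1:a]
#4=f depends on [3:b]
#5=b depends on [4:f]
#6=b depends on [5:b]
#7=f depends on [6:b]
#8=c depends on [2:c]
sources: [0:a]
N(rest) = Σ N(rest − s) over sources s of rest; N(one piece) = 1:
  size 1 → [7]=1  [8]=1
  size 2 → [2,8]=1  [6,7]=1  [7,8]=2
  size 3 → [2,7,8]=3  [5,6,7]=1  [6,7,8]=3
  size 4 → [2,6,7,8]=6  [4,5,6,7]=1  [5,6,7,8]=4
  size 5 → [2,5,6,7,8]=10  [3,4,5,6,7]=1  [4,5,6,7,8]=5
  size 6 → [2,4,5,6,7,8]=15  [3,4,5,6,7,8]=6
  size 7 → [2,3,4,5,6,7,8]=21
  first=0(a) contributes 21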